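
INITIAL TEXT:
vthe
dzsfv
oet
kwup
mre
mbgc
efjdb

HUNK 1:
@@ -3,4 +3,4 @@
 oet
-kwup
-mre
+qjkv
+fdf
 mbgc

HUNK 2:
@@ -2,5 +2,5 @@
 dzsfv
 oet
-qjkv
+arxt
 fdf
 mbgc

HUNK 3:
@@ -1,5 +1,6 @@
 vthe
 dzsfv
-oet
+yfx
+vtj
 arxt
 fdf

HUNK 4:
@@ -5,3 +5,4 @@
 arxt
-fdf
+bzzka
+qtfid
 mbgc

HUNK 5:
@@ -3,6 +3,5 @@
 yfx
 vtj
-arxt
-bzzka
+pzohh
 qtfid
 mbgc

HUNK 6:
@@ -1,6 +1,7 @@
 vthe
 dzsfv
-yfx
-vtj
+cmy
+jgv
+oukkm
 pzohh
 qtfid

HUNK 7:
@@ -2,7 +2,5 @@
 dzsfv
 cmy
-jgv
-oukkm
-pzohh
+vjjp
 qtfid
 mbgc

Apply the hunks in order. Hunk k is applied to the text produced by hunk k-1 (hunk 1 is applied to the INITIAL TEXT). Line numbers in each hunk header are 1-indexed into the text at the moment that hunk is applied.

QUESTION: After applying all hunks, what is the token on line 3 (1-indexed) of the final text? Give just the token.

Answer: cmy

Derivation:
Hunk 1: at line 3 remove [kwup,mre] add [qjkv,fdf] -> 7 lines: vthe dzsfv oet qjkv fdf mbgc efjdb
Hunk 2: at line 2 remove [qjkv] add [arxt] -> 7 lines: vthe dzsfv oet arxt fdf mbgc efjdb
Hunk 3: at line 1 remove [oet] add [yfx,vtj] -> 8 lines: vthe dzsfv yfx vtj arxt fdf mbgc efjdb
Hunk 4: at line 5 remove [fdf] add [bzzka,qtfid] -> 9 lines: vthe dzsfv yfx vtj arxt bzzka qtfid mbgc efjdb
Hunk 5: at line 3 remove [arxt,bzzka] add [pzohh] -> 8 lines: vthe dzsfv yfx vtj pzohh qtfid mbgc efjdb
Hunk 6: at line 1 remove [yfx,vtj] add [cmy,jgv,oukkm] -> 9 lines: vthe dzsfv cmy jgv oukkm pzohh qtfid mbgc efjdb
Hunk 7: at line 2 remove [jgv,oukkm,pzohh] add [vjjp] -> 7 lines: vthe dzsfv cmy vjjp qtfid mbgc efjdb
Final line 3: cmy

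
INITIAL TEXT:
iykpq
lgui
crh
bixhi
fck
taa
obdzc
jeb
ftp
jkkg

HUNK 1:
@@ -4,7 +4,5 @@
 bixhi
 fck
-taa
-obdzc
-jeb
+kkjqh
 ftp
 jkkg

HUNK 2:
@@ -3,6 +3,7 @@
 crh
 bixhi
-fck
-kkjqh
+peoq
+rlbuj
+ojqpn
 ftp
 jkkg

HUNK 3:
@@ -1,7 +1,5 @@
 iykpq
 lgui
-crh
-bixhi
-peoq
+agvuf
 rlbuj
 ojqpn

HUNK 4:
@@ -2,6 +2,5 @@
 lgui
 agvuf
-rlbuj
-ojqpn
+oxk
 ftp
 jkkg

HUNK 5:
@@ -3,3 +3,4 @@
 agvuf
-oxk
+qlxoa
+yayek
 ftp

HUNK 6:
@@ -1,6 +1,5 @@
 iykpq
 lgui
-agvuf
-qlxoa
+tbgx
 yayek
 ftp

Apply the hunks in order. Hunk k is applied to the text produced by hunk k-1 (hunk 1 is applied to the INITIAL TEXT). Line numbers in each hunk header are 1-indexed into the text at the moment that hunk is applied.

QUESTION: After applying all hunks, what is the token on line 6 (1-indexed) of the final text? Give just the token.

Hunk 1: at line 4 remove [taa,obdzc,jeb] add [kkjqh] -> 8 lines: iykpq lgui crh bixhi fck kkjqh ftp jkkg
Hunk 2: at line 3 remove [fck,kkjqh] add [peoq,rlbuj,ojqpn] -> 9 lines: iykpq lgui crh bixhi peoq rlbuj ojqpn ftp jkkg
Hunk 3: at line 1 remove [crh,bixhi,peoq] add [agvuf] -> 7 lines: iykpq lgui agvuf rlbuj ojqpn ftp jkkg
Hunk 4: at line 2 remove [rlbuj,ojqpn] add [oxk] -> 6 lines: iykpq lgui agvuf oxk ftp jkkg
Hunk 5: at line 3 remove [oxk] add [qlxoa,yayek] -> 7 lines: iykpq lgui agvuf qlxoa yayek ftp jkkg
Hunk 6: at line 1 remove [agvuf,qlxoa] add [tbgx] -> 6 lines: iykpq lgui tbgx yayek ftp jkkg
Final line 6: jkkg

Answer: jkkg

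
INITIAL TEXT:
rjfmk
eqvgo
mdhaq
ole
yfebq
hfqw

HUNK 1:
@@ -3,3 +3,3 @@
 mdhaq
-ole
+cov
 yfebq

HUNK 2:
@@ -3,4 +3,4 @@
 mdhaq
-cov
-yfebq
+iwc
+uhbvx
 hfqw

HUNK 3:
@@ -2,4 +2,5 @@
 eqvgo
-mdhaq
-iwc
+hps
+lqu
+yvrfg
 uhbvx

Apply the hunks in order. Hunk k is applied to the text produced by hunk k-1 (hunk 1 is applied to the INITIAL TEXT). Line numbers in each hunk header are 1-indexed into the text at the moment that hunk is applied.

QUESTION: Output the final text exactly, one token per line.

Hunk 1: at line 3 remove [ole] add [cov] -> 6 lines: rjfmk eqvgo mdhaq cov yfebq hfqw
Hunk 2: at line 3 remove [cov,yfebq] add [iwc,uhbvx] -> 6 lines: rjfmk eqvgo mdhaq iwc uhbvx hfqw
Hunk 3: at line 2 remove [mdhaq,iwc] add [hps,lqu,yvrfg] -> 7 lines: rjfmk eqvgo hps lqu yvrfg uhbvx hfqw

Answer: rjfmk
eqvgo
hps
lqu
yvrfg
uhbvx
hfqw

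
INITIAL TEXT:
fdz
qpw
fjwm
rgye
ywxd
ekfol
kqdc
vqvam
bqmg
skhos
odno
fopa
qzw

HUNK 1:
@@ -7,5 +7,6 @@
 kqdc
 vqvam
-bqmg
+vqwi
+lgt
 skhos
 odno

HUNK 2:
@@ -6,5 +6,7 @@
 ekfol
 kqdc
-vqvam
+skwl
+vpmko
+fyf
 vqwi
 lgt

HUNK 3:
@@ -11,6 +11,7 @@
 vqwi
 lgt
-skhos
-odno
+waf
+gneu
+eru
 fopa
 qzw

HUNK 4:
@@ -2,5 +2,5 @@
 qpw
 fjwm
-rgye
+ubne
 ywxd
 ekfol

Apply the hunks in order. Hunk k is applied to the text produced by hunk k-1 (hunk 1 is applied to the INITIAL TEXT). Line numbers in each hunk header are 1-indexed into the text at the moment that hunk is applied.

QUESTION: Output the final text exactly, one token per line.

Hunk 1: at line 7 remove [bqmg] add [vqwi,lgt] -> 14 lines: fdz qpw fjwm rgye ywxd ekfol kqdc vqvam vqwi lgt skhos odno fopa qzw
Hunk 2: at line 6 remove [vqvam] add [skwl,vpmko,fyf] -> 16 lines: fdz qpw fjwm rgye ywxd ekfol kqdc skwl vpmko fyf vqwi lgt skhos odno fopa qzw
Hunk 3: at line 11 remove [skhos,odno] add [waf,gneu,eru] -> 17 lines: fdz qpw fjwm rgye ywxd ekfol kqdc skwl vpmko fyf vqwi lgt waf gneu eru fopa qzw
Hunk 4: at line 2 remove [rgye] add [ubne] -> 17 lines: fdz qpw fjwm ubne ywxd ekfol kqdc skwl vpmko fyf vqwi lgt waf gneu eru fopa qzw

Answer: fdz
qpw
fjwm
ubne
ywxd
ekfol
kqdc
skwl
vpmko
fyf
vqwi
lgt
waf
gneu
eru
fopa
qzw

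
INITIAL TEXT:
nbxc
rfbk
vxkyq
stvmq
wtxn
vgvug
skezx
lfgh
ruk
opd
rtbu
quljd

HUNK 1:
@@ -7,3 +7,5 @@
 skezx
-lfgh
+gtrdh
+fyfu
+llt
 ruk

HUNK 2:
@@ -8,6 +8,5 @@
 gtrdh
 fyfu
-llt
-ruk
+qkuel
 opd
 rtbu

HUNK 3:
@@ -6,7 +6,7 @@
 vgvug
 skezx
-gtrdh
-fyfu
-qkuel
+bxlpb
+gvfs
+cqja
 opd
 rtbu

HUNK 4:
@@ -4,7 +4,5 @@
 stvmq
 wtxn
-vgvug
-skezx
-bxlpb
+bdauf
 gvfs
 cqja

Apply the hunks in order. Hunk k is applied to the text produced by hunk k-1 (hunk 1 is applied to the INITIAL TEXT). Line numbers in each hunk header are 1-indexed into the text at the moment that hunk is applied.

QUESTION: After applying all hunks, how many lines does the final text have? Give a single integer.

Hunk 1: at line 7 remove [lfgh] add [gtrdh,fyfu,llt] -> 14 lines: nbxc rfbk vxkyq stvmq wtxn vgvug skezx gtrdh fyfu llt ruk opd rtbu quljd
Hunk 2: at line 8 remove [llt,ruk] add [qkuel] -> 13 lines: nbxc rfbk vxkyq stvmq wtxn vgvug skezx gtrdh fyfu qkuel opd rtbu quljd
Hunk 3: at line 6 remove [gtrdh,fyfu,qkuel] add [bxlpb,gvfs,cqja] -> 13 lines: nbxc rfbk vxkyq stvmq wtxn vgvug skezx bxlpb gvfs cqja opd rtbu quljd
Hunk 4: at line 4 remove [vgvug,skezx,bxlpb] add [bdauf] -> 11 lines: nbxc rfbk vxkyq stvmq wtxn bdauf gvfs cqja opd rtbu quljd
Final line count: 11

Answer: 11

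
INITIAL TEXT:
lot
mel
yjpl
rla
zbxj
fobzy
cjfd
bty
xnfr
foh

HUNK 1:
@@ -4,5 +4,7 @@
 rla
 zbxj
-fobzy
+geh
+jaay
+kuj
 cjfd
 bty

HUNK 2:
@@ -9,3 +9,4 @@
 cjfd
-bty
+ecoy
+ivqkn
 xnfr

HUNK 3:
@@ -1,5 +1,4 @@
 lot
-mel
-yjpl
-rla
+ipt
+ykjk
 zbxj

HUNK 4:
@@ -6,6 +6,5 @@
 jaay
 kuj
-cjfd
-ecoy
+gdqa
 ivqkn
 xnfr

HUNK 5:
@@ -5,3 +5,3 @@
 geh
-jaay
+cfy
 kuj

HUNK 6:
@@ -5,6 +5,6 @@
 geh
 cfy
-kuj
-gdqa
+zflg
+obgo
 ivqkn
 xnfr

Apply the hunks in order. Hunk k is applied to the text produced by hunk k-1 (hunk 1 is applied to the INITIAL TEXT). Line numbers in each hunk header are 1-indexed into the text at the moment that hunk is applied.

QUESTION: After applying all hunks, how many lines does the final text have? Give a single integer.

Hunk 1: at line 4 remove [fobzy] add [geh,jaay,kuj] -> 12 lines: lot mel yjpl rla zbxj geh jaay kuj cjfd bty xnfr foh
Hunk 2: at line 9 remove [bty] add [ecoy,ivqkn] -> 13 lines: lot mel yjpl rla zbxj geh jaay kuj cjfd ecoy ivqkn xnfr foh
Hunk 3: at line 1 remove [mel,yjpl,rla] add [ipt,ykjk] -> 12 lines: lot ipt ykjk zbxj geh jaay kuj cjfd ecoy ivqkn xnfr foh
Hunk 4: at line 6 remove [cjfd,ecoy] add [gdqa] -> 11 lines: lot ipt ykjk zbxj geh jaay kuj gdqa ivqkn xnfr foh
Hunk 5: at line 5 remove [jaay] add [cfy] -> 11 lines: lot ipt ykjk zbxj geh cfy kuj gdqa ivqkn xnfr foh
Hunk 6: at line 5 remove [kuj,gdqa] add [zflg,obgo] -> 11 lines: lot ipt ykjk zbxj geh cfy zflg obgo ivqkn xnfr foh
Final line count: 11

Answer: 11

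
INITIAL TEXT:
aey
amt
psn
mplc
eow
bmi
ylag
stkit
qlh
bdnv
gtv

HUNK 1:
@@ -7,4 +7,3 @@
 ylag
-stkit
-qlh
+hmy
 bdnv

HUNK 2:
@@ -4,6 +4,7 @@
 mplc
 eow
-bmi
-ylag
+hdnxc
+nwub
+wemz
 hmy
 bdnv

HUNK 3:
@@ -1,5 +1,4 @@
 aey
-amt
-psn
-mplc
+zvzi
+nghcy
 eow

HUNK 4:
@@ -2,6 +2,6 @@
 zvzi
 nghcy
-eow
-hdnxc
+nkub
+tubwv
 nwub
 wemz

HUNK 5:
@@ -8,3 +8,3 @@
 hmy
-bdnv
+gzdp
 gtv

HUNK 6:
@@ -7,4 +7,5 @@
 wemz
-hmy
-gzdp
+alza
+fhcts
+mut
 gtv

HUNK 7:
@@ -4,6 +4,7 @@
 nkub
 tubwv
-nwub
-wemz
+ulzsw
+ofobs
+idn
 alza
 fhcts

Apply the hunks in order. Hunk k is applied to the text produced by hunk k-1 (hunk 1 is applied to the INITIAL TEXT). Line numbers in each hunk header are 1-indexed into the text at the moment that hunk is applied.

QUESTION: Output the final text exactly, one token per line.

Hunk 1: at line 7 remove [stkit,qlh] add [hmy] -> 10 lines: aey amt psn mplc eow bmi ylag hmy bdnv gtv
Hunk 2: at line 4 remove [bmi,ylag] add [hdnxc,nwub,wemz] -> 11 lines: aey amt psn mplc eow hdnxc nwub wemz hmy bdnv gtv
Hunk 3: at line 1 remove [amt,psn,mplc] add [zvzi,nghcy] -> 10 lines: aey zvzi nghcy eow hdnxc nwub wemz hmy bdnv gtv
Hunk 4: at line 2 remove [eow,hdnxc] add [nkub,tubwv] -> 10 lines: aey zvzi nghcy nkub tubwv nwub wemz hmy bdnv gtv
Hunk 5: at line 8 remove [bdnv] add [gzdp] -> 10 lines: aey zvzi nghcy nkub tubwv nwub wemz hmy gzdp gtv
Hunk 6: at line 7 remove [hmy,gzdp] add [alza,fhcts,mut] -> 11 lines: aey zvzi nghcy nkub tubwv nwub wemz alza fhcts mut gtv
Hunk 7: at line 4 remove [nwub,wemz] add [ulzsw,ofobs,idn] -> 12 lines: aey zvzi nghcy nkub tubwv ulzsw ofobs idn alza fhcts mut gtv

Answer: aey
zvzi
nghcy
nkub
tubwv
ulzsw
ofobs
idn
alza
fhcts
mut
gtv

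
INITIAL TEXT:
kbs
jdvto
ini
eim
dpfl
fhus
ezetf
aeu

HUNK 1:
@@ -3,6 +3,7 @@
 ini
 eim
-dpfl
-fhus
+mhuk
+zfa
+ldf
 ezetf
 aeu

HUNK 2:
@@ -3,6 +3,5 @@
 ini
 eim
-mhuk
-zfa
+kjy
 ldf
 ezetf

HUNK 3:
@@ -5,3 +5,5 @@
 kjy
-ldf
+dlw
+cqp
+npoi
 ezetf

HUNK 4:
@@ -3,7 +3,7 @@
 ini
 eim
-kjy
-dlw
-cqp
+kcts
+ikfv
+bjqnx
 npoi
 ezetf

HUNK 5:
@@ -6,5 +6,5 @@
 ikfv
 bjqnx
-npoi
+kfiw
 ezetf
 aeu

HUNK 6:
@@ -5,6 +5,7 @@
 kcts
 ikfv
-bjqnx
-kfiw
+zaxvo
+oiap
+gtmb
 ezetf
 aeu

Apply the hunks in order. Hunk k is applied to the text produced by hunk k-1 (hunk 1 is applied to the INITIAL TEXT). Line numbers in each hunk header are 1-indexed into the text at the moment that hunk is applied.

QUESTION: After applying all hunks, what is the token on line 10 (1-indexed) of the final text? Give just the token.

Answer: ezetf

Derivation:
Hunk 1: at line 3 remove [dpfl,fhus] add [mhuk,zfa,ldf] -> 9 lines: kbs jdvto ini eim mhuk zfa ldf ezetf aeu
Hunk 2: at line 3 remove [mhuk,zfa] add [kjy] -> 8 lines: kbs jdvto ini eim kjy ldf ezetf aeu
Hunk 3: at line 5 remove [ldf] add [dlw,cqp,npoi] -> 10 lines: kbs jdvto ini eim kjy dlw cqp npoi ezetf aeu
Hunk 4: at line 3 remove [kjy,dlw,cqp] add [kcts,ikfv,bjqnx] -> 10 lines: kbs jdvto ini eim kcts ikfv bjqnx npoi ezetf aeu
Hunk 5: at line 6 remove [npoi] add [kfiw] -> 10 lines: kbs jdvto ini eim kcts ikfv bjqnx kfiw ezetf aeu
Hunk 6: at line 5 remove [bjqnx,kfiw] add [zaxvo,oiap,gtmb] -> 11 lines: kbs jdvto ini eim kcts ikfv zaxvo oiap gtmb ezetf aeu
Final line 10: ezetf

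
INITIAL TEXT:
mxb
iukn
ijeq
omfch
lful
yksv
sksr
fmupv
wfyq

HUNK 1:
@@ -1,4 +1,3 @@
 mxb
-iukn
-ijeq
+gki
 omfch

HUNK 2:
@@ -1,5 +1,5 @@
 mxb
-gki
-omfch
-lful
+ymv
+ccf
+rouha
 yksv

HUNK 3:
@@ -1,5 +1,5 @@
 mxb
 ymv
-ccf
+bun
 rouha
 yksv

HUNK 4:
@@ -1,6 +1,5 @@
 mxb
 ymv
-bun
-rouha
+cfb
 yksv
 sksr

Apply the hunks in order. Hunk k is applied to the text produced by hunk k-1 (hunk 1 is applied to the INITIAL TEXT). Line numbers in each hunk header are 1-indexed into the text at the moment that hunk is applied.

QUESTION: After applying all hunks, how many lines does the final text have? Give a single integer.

Answer: 7

Derivation:
Hunk 1: at line 1 remove [iukn,ijeq] add [gki] -> 8 lines: mxb gki omfch lful yksv sksr fmupv wfyq
Hunk 2: at line 1 remove [gki,omfch,lful] add [ymv,ccf,rouha] -> 8 lines: mxb ymv ccf rouha yksv sksr fmupv wfyq
Hunk 3: at line 1 remove [ccf] add [bun] -> 8 lines: mxb ymv bun rouha yksv sksr fmupv wfyq
Hunk 4: at line 1 remove [bun,rouha] add [cfb] -> 7 lines: mxb ymv cfb yksv sksr fmupv wfyq
Final line count: 7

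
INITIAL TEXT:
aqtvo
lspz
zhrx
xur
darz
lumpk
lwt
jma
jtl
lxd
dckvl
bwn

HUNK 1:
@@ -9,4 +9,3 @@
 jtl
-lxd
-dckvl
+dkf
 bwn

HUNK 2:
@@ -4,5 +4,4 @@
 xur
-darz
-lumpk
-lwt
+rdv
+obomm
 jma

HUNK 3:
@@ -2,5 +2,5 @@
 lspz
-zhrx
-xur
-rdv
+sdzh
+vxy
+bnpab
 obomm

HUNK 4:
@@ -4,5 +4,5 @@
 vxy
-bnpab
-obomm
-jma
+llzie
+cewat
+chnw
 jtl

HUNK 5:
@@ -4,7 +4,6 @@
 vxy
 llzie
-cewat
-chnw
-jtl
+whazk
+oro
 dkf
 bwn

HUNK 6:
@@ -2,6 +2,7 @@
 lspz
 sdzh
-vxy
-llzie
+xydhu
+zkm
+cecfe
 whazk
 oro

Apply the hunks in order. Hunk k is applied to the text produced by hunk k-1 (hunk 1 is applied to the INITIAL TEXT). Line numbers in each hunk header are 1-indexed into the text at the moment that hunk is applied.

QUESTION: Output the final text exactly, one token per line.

Hunk 1: at line 9 remove [lxd,dckvl] add [dkf] -> 11 lines: aqtvo lspz zhrx xur darz lumpk lwt jma jtl dkf bwn
Hunk 2: at line 4 remove [darz,lumpk,lwt] add [rdv,obomm] -> 10 lines: aqtvo lspz zhrx xur rdv obomm jma jtl dkf bwn
Hunk 3: at line 2 remove [zhrx,xur,rdv] add [sdzh,vxy,bnpab] -> 10 lines: aqtvo lspz sdzh vxy bnpab obomm jma jtl dkf bwn
Hunk 4: at line 4 remove [bnpab,obomm,jma] add [llzie,cewat,chnw] -> 10 lines: aqtvo lspz sdzh vxy llzie cewat chnw jtl dkf bwn
Hunk 5: at line 4 remove [cewat,chnw,jtl] add [whazk,oro] -> 9 lines: aqtvo lspz sdzh vxy llzie whazk oro dkf bwn
Hunk 6: at line 2 remove [vxy,llzie] add [xydhu,zkm,cecfe] -> 10 lines: aqtvo lspz sdzh xydhu zkm cecfe whazk oro dkf bwn

Answer: aqtvo
lspz
sdzh
xydhu
zkm
cecfe
whazk
oro
dkf
bwn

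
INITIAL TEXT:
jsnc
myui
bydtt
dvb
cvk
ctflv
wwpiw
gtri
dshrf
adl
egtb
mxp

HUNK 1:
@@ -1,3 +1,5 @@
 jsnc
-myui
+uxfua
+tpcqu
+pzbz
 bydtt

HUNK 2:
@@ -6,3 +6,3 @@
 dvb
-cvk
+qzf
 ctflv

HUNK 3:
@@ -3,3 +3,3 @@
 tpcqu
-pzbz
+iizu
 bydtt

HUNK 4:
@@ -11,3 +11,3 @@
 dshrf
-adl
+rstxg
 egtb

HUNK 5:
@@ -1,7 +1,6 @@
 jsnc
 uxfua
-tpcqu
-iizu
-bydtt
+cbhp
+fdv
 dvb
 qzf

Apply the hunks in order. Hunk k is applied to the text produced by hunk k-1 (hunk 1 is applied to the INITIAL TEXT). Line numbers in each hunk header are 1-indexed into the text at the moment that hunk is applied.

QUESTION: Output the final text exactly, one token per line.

Hunk 1: at line 1 remove [myui] add [uxfua,tpcqu,pzbz] -> 14 lines: jsnc uxfua tpcqu pzbz bydtt dvb cvk ctflv wwpiw gtri dshrf adl egtb mxp
Hunk 2: at line 6 remove [cvk] add [qzf] -> 14 lines: jsnc uxfua tpcqu pzbz bydtt dvb qzf ctflv wwpiw gtri dshrf adl egtb mxp
Hunk 3: at line 3 remove [pzbz] add [iizu] -> 14 lines: jsnc uxfua tpcqu iizu bydtt dvb qzf ctflv wwpiw gtri dshrf adl egtb mxp
Hunk 4: at line 11 remove [adl] add [rstxg] -> 14 lines: jsnc uxfua tpcqu iizu bydtt dvb qzf ctflv wwpiw gtri dshrf rstxg egtb mxp
Hunk 5: at line 1 remove [tpcqu,iizu,bydtt] add [cbhp,fdv] -> 13 lines: jsnc uxfua cbhp fdv dvb qzf ctflv wwpiw gtri dshrf rstxg egtb mxp

Answer: jsnc
uxfua
cbhp
fdv
dvb
qzf
ctflv
wwpiw
gtri
dshrf
rstxg
egtb
mxp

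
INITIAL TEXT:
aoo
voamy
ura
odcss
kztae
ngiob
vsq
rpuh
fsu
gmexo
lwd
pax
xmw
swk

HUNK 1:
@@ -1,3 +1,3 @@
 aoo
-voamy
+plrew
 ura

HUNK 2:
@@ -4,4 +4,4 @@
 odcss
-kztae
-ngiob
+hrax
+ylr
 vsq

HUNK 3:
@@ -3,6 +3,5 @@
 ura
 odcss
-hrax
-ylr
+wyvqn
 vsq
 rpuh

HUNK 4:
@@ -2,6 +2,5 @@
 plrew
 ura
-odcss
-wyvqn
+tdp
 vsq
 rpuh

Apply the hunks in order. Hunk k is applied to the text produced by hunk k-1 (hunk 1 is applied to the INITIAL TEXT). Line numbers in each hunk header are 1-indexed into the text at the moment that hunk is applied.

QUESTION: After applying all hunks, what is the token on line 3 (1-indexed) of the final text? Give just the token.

Hunk 1: at line 1 remove [voamy] add [plrew] -> 14 lines: aoo plrew ura odcss kztae ngiob vsq rpuh fsu gmexo lwd pax xmw swk
Hunk 2: at line 4 remove [kztae,ngiob] add [hrax,ylr] -> 14 lines: aoo plrew ura odcss hrax ylr vsq rpuh fsu gmexo lwd pax xmw swk
Hunk 3: at line 3 remove [hrax,ylr] add [wyvqn] -> 13 lines: aoo plrew ura odcss wyvqn vsq rpuh fsu gmexo lwd pax xmw swk
Hunk 4: at line 2 remove [odcss,wyvqn] add [tdp] -> 12 lines: aoo plrew ura tdp vsq rpuh fsu gmexo lwd pax xmw swk
Final line 3: ura

Answer: ura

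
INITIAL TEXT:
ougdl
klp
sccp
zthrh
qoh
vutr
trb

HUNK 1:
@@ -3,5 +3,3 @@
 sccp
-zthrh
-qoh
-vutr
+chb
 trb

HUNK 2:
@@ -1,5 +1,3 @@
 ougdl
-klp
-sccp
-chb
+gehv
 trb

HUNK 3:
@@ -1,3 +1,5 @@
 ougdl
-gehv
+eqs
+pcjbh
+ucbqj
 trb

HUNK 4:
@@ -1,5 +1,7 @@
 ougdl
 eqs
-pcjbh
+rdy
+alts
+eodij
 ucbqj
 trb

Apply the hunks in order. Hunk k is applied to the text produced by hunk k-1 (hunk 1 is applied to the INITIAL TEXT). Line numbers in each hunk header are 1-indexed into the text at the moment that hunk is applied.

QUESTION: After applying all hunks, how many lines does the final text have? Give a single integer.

Answer: 7

Derivation:
Hunk 1: at line 3 remove [zthrh,qoh,vutr] add [chb] -> 5 lines: ougdl klp sccp chb trb
Hunk 2: at line 1 remove [klp,sccp,chb] add [gehv] -> 3 lines: ougdl gehv trb
Hunk 3: at line 1 remove [gehv] add [eqs,pcjbh,ucbqj] -> 5 lines: ougdl eqs pcjbh ucbqj trb
Hunk 4: at line 1 remove [pcjbh] add [rdy,alts,eodij] -> 7 lines: ougdl eqs rdy alts eodij ucbqj trb
Final line count: 7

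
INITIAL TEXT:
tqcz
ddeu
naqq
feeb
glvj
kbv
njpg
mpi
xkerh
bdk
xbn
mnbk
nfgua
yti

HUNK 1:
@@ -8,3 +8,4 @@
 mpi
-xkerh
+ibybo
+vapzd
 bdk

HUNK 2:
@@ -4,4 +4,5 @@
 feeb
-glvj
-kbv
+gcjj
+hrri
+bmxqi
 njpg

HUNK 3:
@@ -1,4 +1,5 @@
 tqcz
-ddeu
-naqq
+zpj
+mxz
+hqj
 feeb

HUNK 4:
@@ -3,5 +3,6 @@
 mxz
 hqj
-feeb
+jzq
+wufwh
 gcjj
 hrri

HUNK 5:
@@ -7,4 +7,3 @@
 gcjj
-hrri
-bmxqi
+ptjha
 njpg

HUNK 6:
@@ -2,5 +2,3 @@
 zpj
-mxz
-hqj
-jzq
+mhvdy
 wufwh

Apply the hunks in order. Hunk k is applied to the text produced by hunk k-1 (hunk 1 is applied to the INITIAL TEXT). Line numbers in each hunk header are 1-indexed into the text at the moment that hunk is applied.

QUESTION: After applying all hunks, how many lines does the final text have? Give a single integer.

Hunk 1: at line 8 remove [xkerh] add [ibybo,vapzd] -> 15 lines: tqcz ddeu naqq feeb glvj kbv njpg mpi ibybo vapzd bdk xbn mnbk nfgua yti
Hunk 2: at line 4 remove [glvj,kbv] add [gcjj,hrri,bmxqi] -> 16 lines: tqcz ddeu naqq feeb gcjj hrri bmxqi njpg mpi ibybo vapzd bdk xbn mnbk nfgua yti
Hunk 3: at line 1 remove [ddeu,naqq] add [zpj,mxz,hqj] -> 17 lines: tqcz zpj mxz hqj feeb gcjj hrri bmxqi njpg mpi ibybo vapzd bdk xbn mnbk nfgua yti
Hunk 4: at line 3 remove [feeb] add [jzq,wufwh] -> 18 lines: tqcz zpj mxz hqj jzq wufwh gcjj hrri bmxqi njpg mpi ibybo vapzd bdk xbn mnbk nfgua yti
Hunk 5: at line 7 remove [hrri,bmxqi] add [ptjha] -> 17 lines: tqcz zpj mxz hqj jzq wufwh gcjj ptjha njpg mpi ibybo vapzd bdk xbn mnbk nfgua yti
Hunk 6: at line 2 remove [mxz,hqj,jzq] add [mhvdy] -> 15 lines: tqcz zpj mhvdy wufwh gcjj ptjha njpg mpi ibybo vapzd bdk xbn mnbk nfgua yti
Final line count: 15

Answer: 15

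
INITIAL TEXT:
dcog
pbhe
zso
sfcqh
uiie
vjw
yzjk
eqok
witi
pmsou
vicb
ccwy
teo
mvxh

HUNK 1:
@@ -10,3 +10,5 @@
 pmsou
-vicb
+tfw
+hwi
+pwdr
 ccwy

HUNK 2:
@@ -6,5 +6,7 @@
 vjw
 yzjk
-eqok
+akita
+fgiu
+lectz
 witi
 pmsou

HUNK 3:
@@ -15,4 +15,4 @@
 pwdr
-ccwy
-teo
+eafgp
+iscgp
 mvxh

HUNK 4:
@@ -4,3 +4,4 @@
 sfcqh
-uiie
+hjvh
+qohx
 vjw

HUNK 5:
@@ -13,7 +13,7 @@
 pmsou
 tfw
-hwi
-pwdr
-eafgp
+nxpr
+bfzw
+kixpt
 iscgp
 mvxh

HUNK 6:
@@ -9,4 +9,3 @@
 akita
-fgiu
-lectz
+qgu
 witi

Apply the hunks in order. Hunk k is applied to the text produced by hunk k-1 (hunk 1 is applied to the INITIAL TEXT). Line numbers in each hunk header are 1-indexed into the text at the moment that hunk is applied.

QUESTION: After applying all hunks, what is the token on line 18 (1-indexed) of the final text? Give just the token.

Answer: mvxh

Derivation:
Hunk 1: at line 10 remove [vicb] add [tfw,hwi,pwdr] -> 16 lines: dcog pbhe zso sfcqh uiie vjw yzjk eqok witi pmsou tfw hwi pwdr ccwy teo mvxh
Hunk 2: at line 6 remove [eqok] add [akita,fgiu,lectz] -> 18 lines: dcog pbhe zso sfcqh uiie vjw yzjk akita fgiu lectz witi pmsou tfw hwi pwdr ccwy teo mvxh
Hunk 3: at line 15 remove [ccwy,teo] add [eafgp,iscgp] -> 18 lines: dcog pbhe zso sfcqh uiie vjw yzjk akita fgiu lectz witi pmsou tfw hwi pwdr eafgp iscgp mvxh
Hunk 4: at line 4 remove [uiie] add [hjvh,qohx] -> 19 lines: dcog pbhe zso sfcqh hjvh qohx vjw yzjk akita fgiu lectz witi pmsou tfw hwi pwdr eafgp iscgp mvxh
Hunk 5: at line 13 remove [hwi,pwdr,eafgp] add [nxpr,bfzw,kixpt] -> 19 lines: dcog pbhe zso sfcqh hjvh qohx vjw yzjk akita fgiu lectz witi pmsou tfw nxpr bfzw kixpt iscgp mvxh
Hunk 6: at line 9 remove [fgiu,lectz] add [qgu] -> 18 lines: dcog pbhe zso sfcqh hjvh qohx vjw yzjk akita qgu witi pmsou tfw nxpr bfzw kixpt iscgp mvxh
Final line 18: mvxh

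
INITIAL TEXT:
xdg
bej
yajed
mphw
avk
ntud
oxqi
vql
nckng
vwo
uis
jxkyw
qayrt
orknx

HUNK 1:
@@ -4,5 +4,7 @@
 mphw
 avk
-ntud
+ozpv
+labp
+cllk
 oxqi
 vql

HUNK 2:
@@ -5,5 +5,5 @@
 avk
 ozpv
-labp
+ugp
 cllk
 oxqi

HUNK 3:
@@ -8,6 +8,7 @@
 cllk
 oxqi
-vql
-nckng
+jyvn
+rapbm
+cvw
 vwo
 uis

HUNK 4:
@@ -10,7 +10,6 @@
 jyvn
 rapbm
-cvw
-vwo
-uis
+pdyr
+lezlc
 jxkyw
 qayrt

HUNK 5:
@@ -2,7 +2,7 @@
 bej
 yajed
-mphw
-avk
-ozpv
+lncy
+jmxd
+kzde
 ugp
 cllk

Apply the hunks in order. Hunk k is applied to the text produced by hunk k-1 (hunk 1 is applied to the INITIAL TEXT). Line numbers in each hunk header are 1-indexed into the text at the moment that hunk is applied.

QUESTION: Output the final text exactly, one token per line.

Answer: xdg
bej
yajed
lncy
jmxd
kzde
ugp
cllk
oxqi
jyvn
rapbm
pdyr
lezlc
jxkyw
qayrt
orknx

Derivation:
Hunk 1: at line 4 remove [ntud] add [ozpv,labp,cllk] -> 16 lines: xdg bej yajed mphw avk ozpv labp cllk oxqi vql nckng vwo uis jxkyw qayrt orknx
Hunk 2: at line 5 remove [labp] add [ugp] -> 16 lines: xdg bej yajed mphw avk ozpv ugp cllk oxqi vql nckng vwo uis jxkyw qayrt orknx
Hunk 3: at line 8 remove [vql,nckng] add [jyvn,rapbm,cvw] -> 17 lines: xdg bej yajed mphw avk ozpv ugp cllk oxqi jyvn rapbm cvw vwo uis jxkyw qayrt orknx
Hunk 4: at line 10 remove [cvw,vwo,uis] add [pdyr,lezlc] -> 16 lines: xdg bej yajed mphw avk ozpv ugp cllk oxqi jyvn rapbm pdyr lezlc jxkyw qayrt orknx
Hunk 5: at line 2 remove [mphw,avk,ozpv] add [lncy,jmxd,kzde] -> 16 lines: xdg bej yajed lncy jmxd kzde ugp cllk oxqi jyvn rapbm pdyr lezlc jxkyw qayrt orknx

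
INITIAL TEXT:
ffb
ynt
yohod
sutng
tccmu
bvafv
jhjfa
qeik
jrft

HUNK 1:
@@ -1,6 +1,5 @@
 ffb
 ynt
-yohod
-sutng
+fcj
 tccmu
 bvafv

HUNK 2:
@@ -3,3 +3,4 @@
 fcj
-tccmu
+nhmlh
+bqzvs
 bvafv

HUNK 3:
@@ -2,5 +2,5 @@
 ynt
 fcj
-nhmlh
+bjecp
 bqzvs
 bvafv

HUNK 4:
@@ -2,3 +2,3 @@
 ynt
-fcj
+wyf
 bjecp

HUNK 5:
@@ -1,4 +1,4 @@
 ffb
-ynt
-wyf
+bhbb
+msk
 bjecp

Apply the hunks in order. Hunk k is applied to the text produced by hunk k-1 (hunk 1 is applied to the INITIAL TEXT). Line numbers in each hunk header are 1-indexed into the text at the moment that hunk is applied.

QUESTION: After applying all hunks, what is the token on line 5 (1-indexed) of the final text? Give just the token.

Answer: bqzvs

Derivation:
Hunk 1: at line 1 remove [yohod,sutng] add [fcj] -> 8 lines: ffb ynt fcj tccmu bvafv jhjfa qeik jrft
Hunk 2: at line 3 remove [tccmu] add [nhmlh,bqzvs] -> 9 lines: ffb ynt fcj nhmlh bqzvs bvafv jhjfa qeik jrft
Hunk 3: at line 2 remove [nhmlh] add [bjecp] -> 9 lines: ffb ynt fcj bjecp bqzvs bvafv jhjfa qeik jrft
Hunk 4: at line 2 remove [fcj] add [wyf] -> 9 lines: ffb ynt wyf bjecp bqzvs bvafv jhjfa qeik jrft
Hunk 5: at line 1 remove [ynt,wyf] add [bhbb,msk] -> 9 lines: ffb bhbb msk bjecp bqzvs bvafv jhjfa qeik jrft
Final line 5: bqzvs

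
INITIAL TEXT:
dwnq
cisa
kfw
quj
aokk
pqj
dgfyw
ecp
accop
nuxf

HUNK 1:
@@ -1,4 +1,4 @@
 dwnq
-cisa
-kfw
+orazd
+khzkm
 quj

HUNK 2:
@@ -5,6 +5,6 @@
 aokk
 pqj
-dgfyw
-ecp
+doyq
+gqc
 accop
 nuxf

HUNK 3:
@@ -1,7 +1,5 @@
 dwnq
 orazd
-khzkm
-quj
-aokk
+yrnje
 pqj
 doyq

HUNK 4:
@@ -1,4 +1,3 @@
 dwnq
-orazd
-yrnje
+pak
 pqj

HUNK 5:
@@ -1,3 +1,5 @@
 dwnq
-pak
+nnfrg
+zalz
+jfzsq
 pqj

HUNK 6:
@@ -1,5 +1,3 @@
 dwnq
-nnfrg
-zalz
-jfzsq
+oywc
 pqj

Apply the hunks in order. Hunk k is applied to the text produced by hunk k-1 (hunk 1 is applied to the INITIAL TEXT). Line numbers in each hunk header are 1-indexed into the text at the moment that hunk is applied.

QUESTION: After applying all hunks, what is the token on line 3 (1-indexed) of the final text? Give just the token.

Answer: pqj

Derivation:
Hunk 1: at line 1 remove [cisa,kfw] add [orazd,khzkm] -> 10 lines: dwnq orazd khzkm quj aokk pqj dgfyw ecp accop nuxf
Hunk 2: at line 5 remove [dgfyw,ecp] add [doyq,gqc] -> 10 lines: dwnq orazd khzkm quj aokk pqj doyq gqc accop nuxf
Hunk 3: at line 1 remove [khzkm,quj,aokk] add [yrnje] -> 8 lines: dwnq orazd yrnje pqj doyq gqc accop nuxf
Hunk 4: at line 1 remove [orazd,yrnje] add [pak] -> 7 lines: dwnq pak pqj doyq gqc accop nuxf
Hunk 5: at line 1 remove [pak] add [nnfrg,zalz,jfzsq] -> 9 lines: dwnq nnfrg zalz jfzsq pqj doyq gqc accop nuxf
Hunk 6: at line 1 remove [nnfrg,zalz,jfzsq] add [oywc] -> 7 lines: dwnq oywc pqj doyq gqc accop nuxf
Final line 3: pqj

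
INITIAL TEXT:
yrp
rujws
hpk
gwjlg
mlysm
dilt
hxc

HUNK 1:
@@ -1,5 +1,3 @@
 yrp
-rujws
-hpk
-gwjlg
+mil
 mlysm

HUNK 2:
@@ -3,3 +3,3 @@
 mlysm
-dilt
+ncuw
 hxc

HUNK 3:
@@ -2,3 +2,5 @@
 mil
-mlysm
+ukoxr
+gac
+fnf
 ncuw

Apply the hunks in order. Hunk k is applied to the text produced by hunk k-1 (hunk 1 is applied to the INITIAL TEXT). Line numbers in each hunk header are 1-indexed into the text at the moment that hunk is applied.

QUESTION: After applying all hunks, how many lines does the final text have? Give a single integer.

Hunk 1: at line 1 remove [rujws,hpk,gwjlg] add [mil] -> 5 lines: yrp mil mlysm dilt hxc
Hunk 2: at line 3 remove [dilt] add [ncuw] -> 5 lines: yrp mil mlysm ncuw hxc
Hunk 3: at line 2 remove [mlysm] add [ukoxr,gac,fnf] -> 7 lines: yrp mil ukoxr gac fnf ncuw hxc
Final line count: 7

Answer: 7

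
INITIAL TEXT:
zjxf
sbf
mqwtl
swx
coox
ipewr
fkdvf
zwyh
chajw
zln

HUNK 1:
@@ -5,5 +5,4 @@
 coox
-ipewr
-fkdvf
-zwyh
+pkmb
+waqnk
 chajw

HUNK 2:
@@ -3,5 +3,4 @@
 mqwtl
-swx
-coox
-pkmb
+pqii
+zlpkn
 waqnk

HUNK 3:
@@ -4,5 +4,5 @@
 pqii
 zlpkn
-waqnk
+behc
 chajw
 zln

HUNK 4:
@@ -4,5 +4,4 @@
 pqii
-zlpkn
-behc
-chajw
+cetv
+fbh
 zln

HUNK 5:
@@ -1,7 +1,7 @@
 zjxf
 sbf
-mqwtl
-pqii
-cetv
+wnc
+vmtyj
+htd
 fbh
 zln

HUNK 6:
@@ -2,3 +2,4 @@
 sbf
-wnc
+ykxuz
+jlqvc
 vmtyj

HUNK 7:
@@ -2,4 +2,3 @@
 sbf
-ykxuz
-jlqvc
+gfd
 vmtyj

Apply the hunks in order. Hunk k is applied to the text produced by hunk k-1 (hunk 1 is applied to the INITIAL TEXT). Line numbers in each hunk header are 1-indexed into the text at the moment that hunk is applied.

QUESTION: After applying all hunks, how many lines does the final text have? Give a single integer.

Answer: 7

Derivation:
Hunk 1: at line 5 remove [ipewr,fkdvf,zwyh] add [pkmb,waqnk] -> 9 lines: zjxf sbf mqwtl swx coox pkmb waqnk chajw zln
Hunk 2: at line 3 remove [swx,coox,pkmb] add [pqii,zlpkn] -> 8 lines: zjxf sbf mqwtl pqii zlpkn waqnk chajw zln
Hunk 3: at line 4 remove [waqnk] add [behc] -> 8 lines: zjxf sbf mqwtl pqii zlpkn behc chajw zln
Hunk 4: at line 4 remove [zlpkn,behc,chajw] add [cetv,fbh] -> 7 lines: zjxf sbf mqwtl pqii cetv fbh zln
Hunk 5: at line 1 remove [mqwtl,pqii,cetv] add [wnc,vmtyj,htd] -> 7 lines: zjxf sbf wnc vmtyj htd fbh zln
Hunk 6: at line 2 remove [wnc] add [ykxuz,jlqvc] -> 8 lines: zjxf sbf ykxuz jlqvc vmtyj htd fbh zln
Hunk 7: at line 2 remove [ykxuz,jlqvc] add [gfd] -> 7 lines: zjxf sbf gfd vmtyj htd fbh zln
Final line count: 7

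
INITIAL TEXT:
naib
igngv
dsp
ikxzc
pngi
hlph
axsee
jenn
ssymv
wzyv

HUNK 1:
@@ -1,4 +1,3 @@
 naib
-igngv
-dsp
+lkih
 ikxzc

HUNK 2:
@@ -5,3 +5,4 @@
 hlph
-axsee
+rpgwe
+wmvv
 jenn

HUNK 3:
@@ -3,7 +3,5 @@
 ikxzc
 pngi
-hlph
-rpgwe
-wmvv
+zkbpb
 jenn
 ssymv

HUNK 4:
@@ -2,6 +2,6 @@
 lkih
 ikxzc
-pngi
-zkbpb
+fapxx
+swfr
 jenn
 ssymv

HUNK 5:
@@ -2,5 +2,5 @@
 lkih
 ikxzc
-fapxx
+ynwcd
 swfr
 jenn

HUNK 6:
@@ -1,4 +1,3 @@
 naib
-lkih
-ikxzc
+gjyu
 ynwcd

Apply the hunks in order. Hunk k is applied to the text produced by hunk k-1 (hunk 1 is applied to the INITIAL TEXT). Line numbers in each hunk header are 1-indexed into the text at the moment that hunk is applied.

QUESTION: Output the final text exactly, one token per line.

Hunk 1: at line 1 remove [igngv,dsp] add [lkih] -> 9 lines: naib lkih ikxzc pngi hlph axsee jenn ssymv wzyv
Hunk 2: at line 5 remove [axsee] add [rpgwe,wmvv] -> 10 lines: naib lkih ikxzc pngi hlph rpgwe wmvv jenn ssymv wzyv
Hunk 3: at line 3 remove [hlph,rpgwe,wmvv] add [zkbpb] -> 8 lines: naib lkih ikxzc pngi zkbpb jenn ssymv wzyv
Hunk 4: at line 2 remove [pngi,zkbpb] add [fapxx,swfr] -> 8 lines: naib lkih ikxzc fapxx swfr jenn ssymv wzyv
Hunk 5: at line 2 remove [fapxx] add [ynwcd] -> 8 lines: naib lkih ikxzc ynwcd swfr jenn ssymv wzyv
Hunk 6: at line 1 remove [lkih,ikxzc] add [gjyu] -> 7 lines: naib gjyu ynwcd swfr jenn ssymv wzyv

Answer: naib
gjyu
ynwcd
swfr
jenn
ssymv
wzyv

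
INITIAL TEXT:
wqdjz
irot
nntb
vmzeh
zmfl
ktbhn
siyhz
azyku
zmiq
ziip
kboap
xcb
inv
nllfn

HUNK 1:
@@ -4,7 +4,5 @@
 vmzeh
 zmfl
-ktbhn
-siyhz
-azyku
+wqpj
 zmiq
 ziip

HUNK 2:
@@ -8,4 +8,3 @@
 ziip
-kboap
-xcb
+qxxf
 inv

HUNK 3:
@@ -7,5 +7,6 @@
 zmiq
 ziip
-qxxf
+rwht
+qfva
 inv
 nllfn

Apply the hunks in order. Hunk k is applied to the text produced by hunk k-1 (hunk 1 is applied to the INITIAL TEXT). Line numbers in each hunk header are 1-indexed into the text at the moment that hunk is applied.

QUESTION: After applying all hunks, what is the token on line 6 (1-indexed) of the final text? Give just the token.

Answer: wqpj

Derivation:
Hunk 1: at line 4 remove [ktbhn,siyhz,azyku] add [wqpj] -> 12 lines: wqdjz irot nntb vmzeh zmfl wqpj zmiq ziip kboap xcb inv nllfn
Hunk 2: at line 8 remove [kboap,xcb] add [qxxf] -> 11 lines: wqdjz irot nntb vmzeh zmfl wqpj zmiq ziip qxxf inv nllfn
Hunk 3: at line 7 remove [qxxf] add [rwht,qfva] -> 12 lines: wqdjz irot nntb vmzeh zmfl wqpj zmiq ziip rwht qfva inv nllfn
Final line 6: wqpj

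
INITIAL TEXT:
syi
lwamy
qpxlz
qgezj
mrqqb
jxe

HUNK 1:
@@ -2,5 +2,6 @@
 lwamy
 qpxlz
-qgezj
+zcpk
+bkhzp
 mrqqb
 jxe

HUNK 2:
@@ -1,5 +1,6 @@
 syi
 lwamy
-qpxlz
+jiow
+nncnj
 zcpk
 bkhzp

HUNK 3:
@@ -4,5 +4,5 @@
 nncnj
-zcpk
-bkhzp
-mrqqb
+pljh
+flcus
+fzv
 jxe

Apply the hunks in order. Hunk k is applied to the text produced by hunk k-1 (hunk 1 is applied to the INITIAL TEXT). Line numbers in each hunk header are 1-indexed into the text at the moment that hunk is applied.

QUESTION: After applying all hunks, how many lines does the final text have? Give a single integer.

Answer: 8

Derivation:
Hunk 1: at line 2 remove [qgezj] add [zcpk,bkhzp] -> 7 lines: syi lwamy qpxlz zcpk bkhzp mrqqb jxe
Hunk 2: at line 1 remove [qpxlz] add [jiow,nncnj] -> 8 lines: syi lwamy jiow nncnj zcpk bkhzp mrqqb jxe
Hunk 3: at line 4 remove [zcpk,bkhzp,mrqqb] add [pljh,flcus,fzv] -> 8 lines: syi lwamy jiow nncnj pljh flcus fzv jxe
Final line count: 8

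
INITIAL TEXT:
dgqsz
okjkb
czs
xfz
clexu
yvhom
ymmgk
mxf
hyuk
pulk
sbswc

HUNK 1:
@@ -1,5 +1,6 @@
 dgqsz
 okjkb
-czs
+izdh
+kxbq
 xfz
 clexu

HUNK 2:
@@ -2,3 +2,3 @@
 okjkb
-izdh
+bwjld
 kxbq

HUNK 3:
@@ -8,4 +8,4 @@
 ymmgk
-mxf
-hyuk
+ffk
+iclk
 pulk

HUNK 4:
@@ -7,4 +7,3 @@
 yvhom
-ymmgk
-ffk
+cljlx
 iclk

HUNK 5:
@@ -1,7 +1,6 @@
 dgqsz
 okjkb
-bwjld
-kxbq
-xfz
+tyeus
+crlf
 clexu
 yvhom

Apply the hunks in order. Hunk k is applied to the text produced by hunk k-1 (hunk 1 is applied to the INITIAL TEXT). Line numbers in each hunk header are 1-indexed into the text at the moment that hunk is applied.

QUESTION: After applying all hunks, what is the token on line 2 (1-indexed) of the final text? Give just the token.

Answer: okjkb

Derivation:
Hunk 1: at line 1 remove [czs] add [izdh,kxbq] -> 12 lines: dgqsz okjkb izdh kxbq xfz clexu yvhom ymmgk mxf hyuk pulk sbswc
Hunk 2: at line 2 remove [izdh] add [bwjld] -> 12 lines: dgqsz okjkb bwjld kxbq xfz clexu yvhom ymmgk mxf hyuk pulk sbswc
Hunk 3: at line 8 remove [mxf,hyuk] add [ffk,iclk] -> 12 lines: dgqsz okjkb bwjld kxbq xfz clexu yvhom ymmgk ffk iclk pulk sbswc
Hunk 4: at line 7 remove [ymmgk,ffk] add [cljlx] -> 11 lines: dgqsz okjkb bwjld kxbq xfz clexu yvhom cljlx iclk pulk sbswc
Hunk 5: at line 1 remove [bwjld,kxbq,xfz] add [tyeus,crlf] -> 10 lines: dgqsz okjkb tyeus crlf clexu yvhom cljlx iclk pulk sbswc
Final line 2: okjkb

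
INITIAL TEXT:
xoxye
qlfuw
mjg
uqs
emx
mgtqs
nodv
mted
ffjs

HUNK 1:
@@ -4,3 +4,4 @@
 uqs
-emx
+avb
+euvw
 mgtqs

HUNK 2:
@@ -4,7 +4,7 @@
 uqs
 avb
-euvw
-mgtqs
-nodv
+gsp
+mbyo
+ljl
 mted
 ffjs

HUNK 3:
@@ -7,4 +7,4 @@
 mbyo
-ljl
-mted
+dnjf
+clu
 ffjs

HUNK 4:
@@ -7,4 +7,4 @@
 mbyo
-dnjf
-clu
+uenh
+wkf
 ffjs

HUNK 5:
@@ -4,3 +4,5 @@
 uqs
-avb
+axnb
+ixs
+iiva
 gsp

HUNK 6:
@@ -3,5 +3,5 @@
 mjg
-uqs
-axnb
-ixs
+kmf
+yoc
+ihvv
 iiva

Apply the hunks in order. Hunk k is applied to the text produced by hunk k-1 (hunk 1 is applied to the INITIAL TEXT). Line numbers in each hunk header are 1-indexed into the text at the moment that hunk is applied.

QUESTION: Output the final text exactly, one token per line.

Answer: xoxye
qlfuw
mjg
kmf
yoc
ihvv
iiva
gsp
mbyo
uenh
wkf
ffjs

Derivation:
Hunk 1: at line 4 remove [emx] add [avb,euvw] -> 10 lines: xoxye qlfuw mjg uqs avb euvw mgtqs nodv mted ffjs
Hunk 2: at line 4 remove [euvw,mgtqs,nodv] add [gsp,mbyo,ljl] -> 10 lines: xoxye qlfuw mjg uqs avb gsp mbyo ljl mted ffjs
Hunk 3: at line 7 remove [ljl,mted] add [dnjf,clu] -> 10 lines: xoxye qlfuw mjg uqs avb gsp mbyo dnjf clu ffjs
Hunk 4: at line 7 remove [dnjf,clu] add [uenh,wkf] -> 10 lines: xoxye qlfuw mjg uqs avb gsp mbyo uenh wkf ffjs
Hunk 5: at line 4 remove [avb] add [axnb,ixs,iiva] -> 12 lines: xoxye qlfuw mjg uqs axnb ixs iiva gsp mbyo uenh wkf ffjs
Hunk 6: at line 3 remove [uqs,axnb,ixs] add [kmf,yoc,ihvv] -> 12 lines: xoxye qlfuw mjg kmf yoc ihvv iiva gsp mbyo uenh wkf ffjs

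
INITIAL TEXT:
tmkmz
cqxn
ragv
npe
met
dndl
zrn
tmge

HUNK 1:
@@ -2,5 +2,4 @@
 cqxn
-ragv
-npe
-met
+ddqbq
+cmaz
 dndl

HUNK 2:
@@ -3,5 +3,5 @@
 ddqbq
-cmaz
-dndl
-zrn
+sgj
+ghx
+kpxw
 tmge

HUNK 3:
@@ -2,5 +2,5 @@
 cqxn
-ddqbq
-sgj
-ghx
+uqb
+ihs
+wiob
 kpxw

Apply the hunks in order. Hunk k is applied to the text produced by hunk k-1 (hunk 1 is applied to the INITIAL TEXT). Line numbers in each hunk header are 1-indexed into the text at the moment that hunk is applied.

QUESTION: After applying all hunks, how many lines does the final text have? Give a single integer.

Hunk 1: at line 2 remove [ragv,npe,met] add [ddqbq,cmaz] -> 7 lines: tmkmz cqxn ddqbq cmaz dndl zrn tmge
Hunk 2: at line 3 remove [cmaz,dndl,zrn] add [sgj,ghx,kpxw] -> 7 lines: tmkmz cqxn ddqbq sgj ghx kpxw tmge
Hunk 3: at line 2 remove [ddqbq,sgj,ghx] add [uqb,ihs,wiob] -> 7 lines: tmkmz cqxn uqb ihs wiob kpxw tmge
Final line count: 7

Answer: 7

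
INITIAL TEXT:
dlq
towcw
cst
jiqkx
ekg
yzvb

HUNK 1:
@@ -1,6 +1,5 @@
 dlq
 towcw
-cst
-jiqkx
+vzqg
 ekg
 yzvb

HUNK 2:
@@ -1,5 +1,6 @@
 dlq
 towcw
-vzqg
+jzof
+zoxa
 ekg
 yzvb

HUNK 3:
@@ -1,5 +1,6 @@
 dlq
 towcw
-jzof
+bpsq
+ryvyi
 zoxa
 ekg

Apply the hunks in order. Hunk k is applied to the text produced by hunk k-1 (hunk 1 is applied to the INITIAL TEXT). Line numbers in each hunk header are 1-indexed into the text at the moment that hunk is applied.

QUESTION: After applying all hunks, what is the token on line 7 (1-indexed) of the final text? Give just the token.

Answer: yzvb

Derivation:
Hunk 1: at line 1 remove [cst,jiqkx] add [vzqg] -> 5 lines: dlq towcw vzqg ekg yzvb
Hunk 2: at line 1 remove [vzqg] add [jzof,zoxa] -> 6 lines: dlq towcw jzof zoxa ekg yzvb
Hunk 3: at line 1 remove [jzof] add [bpsq,ryvyi] -> 7 lines: dlq towcw bpsq ryvyi zoxa ekg yzvb
Final line 7: yzvb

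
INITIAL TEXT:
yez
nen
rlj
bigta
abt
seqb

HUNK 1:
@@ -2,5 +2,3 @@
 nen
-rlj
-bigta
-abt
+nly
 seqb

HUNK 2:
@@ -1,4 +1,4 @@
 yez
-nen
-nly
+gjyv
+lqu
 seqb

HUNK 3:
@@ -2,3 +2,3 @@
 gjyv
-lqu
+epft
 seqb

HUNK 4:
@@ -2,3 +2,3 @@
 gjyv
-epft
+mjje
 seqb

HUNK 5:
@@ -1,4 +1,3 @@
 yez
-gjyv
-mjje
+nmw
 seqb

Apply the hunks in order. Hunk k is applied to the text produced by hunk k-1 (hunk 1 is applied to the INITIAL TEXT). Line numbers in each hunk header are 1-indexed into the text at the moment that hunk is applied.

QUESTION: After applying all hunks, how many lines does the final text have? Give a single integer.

Hunk 1: at line 2 remove [rlj,bigta,abt] add [nly] -> 4 lines: yez nen nly seqb
Hunk 2: at line 1 remove [nen,nly] add [gjyv,lqu] -> 4 lines: yez gjyv lqu seqb
Hunk 3: at line 2 remove [lqu] add [epft] -> 4 lines: yez gjyv epft seqb
Hunk 4: at line 2 remove [epft] add [mjje] -> 4 lines: yez gjyv mjje seqb
Hunk 5: at line 1 remove [gjyv,mjje] add [nmw] -> 3 lines: yez nmw seqb
Final line count: 3

Answer: 3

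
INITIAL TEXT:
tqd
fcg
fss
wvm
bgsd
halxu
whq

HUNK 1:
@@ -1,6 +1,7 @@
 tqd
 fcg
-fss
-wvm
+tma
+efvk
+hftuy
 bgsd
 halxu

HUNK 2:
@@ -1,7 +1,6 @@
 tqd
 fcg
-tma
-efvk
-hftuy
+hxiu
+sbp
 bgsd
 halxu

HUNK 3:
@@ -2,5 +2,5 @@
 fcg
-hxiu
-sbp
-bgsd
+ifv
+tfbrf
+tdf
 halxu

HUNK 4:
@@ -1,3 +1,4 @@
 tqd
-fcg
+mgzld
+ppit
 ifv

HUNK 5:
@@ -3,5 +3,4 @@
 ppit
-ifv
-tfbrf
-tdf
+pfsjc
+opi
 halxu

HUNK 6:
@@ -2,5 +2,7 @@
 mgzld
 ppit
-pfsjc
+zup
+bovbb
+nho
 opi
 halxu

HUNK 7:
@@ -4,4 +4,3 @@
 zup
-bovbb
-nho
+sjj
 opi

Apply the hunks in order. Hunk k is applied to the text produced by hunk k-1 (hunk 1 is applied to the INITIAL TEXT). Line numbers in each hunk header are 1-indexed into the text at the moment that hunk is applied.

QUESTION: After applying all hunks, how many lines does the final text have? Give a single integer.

Answer: 8

Derivation:
Hunk 1: at line 1 remove [fss,wvm] add [tma,efvk,hftuy] -> 8 lines: tqd fcg tma efvk hftuy bgsd halxu whq
Hunk 2: at line 1 remove [tma,efvk,hftuy] add [hxiu,sbp] -> 7 lines: tqd fcg hxiu sbp bgsd halxu whq
Hunk 3: at line 2 remove [hxiu,sbp,bgsd] add [ifv,tfbrf,tdf] -> 7 lines: tqd fcg ifv tfbrf tdf halxu whq
Hunk 4: at line 1 remove [fcg] add [mgzld,ppit] -> 8 lines: tqd mgzld ppit ifv tfbrf tdf halxu whq
Hunk 5: at line 3 remove [ifv,tfbrf,tdf] add [pfsjc,opi] -> 7 lines: tqd mgzld ppit pfsjc opi halxu whq
Hunk 6: at line 2 remove [pfsjc] add [zup,bovbb,nho] -> 9 lines: tqd mgzld ppit zup bovbb nho opi halxu whq
Hunk 7: at line 4 remove [bovbb,nho] add [sjj] -> 8 lines: tqd mgzld ppit zup sjj opi halxu whq
Final line count: 8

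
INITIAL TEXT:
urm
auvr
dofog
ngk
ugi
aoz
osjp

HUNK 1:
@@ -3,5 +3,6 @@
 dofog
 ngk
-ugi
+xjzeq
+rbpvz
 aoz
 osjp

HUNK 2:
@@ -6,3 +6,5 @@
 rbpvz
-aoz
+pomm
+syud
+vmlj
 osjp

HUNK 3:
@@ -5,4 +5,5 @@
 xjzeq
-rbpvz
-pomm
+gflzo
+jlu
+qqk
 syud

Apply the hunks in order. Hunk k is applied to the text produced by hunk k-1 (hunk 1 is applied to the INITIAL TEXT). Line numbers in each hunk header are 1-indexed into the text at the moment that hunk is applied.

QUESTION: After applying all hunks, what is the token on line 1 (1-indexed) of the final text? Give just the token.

Hunk 1: at line 3 remove [ugi] add [xjzeq,rbpvz] -> 8 lines: urm auvr dofog ngk xjzeq rbpvz aoz osjp
Hunk 2: at line 6 remove [aoz] add [pomm,syud,vmlj] -> 10 lines: urm auvr dofog ngk xjzeq rbpvz pomm syud vmlj osjp
Hunk 3: at line 5 remove [rbpvz,pomm] add [gflzo,jlu,qqk] -> 11 lines: urm auvr dofog ngk xjzeq gflzo jlu qqk syud vmlj osjp
Final line 1: urm

Answer: urm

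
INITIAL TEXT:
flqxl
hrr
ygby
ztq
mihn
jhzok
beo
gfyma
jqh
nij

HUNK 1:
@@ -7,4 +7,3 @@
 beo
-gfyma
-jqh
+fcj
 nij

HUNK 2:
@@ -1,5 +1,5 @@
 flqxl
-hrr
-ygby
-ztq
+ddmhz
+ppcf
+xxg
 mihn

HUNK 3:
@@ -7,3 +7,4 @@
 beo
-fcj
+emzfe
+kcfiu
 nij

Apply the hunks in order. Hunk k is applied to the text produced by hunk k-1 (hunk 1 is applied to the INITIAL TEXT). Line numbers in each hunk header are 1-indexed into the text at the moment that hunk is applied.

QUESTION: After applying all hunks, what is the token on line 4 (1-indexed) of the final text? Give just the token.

Hunk 1: at line 7 remove [gfyma,jqh] add [fcj] -> 9 lines: flqxl hrr ygby ztq mihn jhzok beo fcj nij
Hunk 2: at line 1 remove [hrr,ygby,ztq] add [ddmhz,ppcf,xxg] -> 9 lines: flqxl ddmhz ppcf xxg mihn jhzok beo fcj nij
Hunk 3: at line 7 remove [fcj] add [emzfe,kcfiu] -> 10 lines: flqxl ddmhz ppcf xxg mihn jhzok beo emzfe kcfiu nij
Final line 4: xxg

Answer: xxg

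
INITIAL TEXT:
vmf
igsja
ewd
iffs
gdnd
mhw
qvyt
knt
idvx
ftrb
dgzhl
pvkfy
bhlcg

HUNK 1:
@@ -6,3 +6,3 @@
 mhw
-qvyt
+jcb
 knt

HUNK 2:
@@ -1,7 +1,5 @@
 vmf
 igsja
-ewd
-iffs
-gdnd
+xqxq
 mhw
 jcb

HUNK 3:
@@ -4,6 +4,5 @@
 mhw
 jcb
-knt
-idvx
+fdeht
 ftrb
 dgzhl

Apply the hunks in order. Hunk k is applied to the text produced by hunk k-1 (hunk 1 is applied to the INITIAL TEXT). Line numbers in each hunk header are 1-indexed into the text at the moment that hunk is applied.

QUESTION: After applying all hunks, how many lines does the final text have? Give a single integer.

Answer: 10

Derivation:
Hunk 1: at line 6 remove [qvyt] add [jcb] -> 13 lines: vmf igsja ewd iffs gdnd mhw jcb knt idvx ftrb dgzhl pvkfy bhlcg
Hunk 2: at line 1 remove [ewd,iffs,gdnd] add [xqxq] -> 11 lines: vmf igsja xqxq mhw jcb knt idvx ftrb dgzhl pvkfy bhlcg
Hunk 3: at line 4 remove [knt,idvx] add [fdeht] -> 10 lines: vmf igsja xqxq mhw jcb fdeht ftrb dgzhl pvkfy bhlcg
Final line count: 10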